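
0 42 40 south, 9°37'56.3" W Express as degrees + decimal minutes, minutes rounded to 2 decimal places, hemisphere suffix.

0° 42.67′ S, 9° 37.94′ W

Lat: seconds/60 = 0.66667; minutes = 42 + 0.66667 = 42.6667
Longitude: 37 + 56.3/60 = 37.9383′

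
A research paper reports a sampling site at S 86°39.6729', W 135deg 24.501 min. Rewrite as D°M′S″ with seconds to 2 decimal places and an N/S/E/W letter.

φ: fractional minutes 0.67290 × 60 = 40.3740″
Lon: fractional minutes 0.50100 × 60 = 30.0600″

86°39′40.37″ S, 135°24′30.06″ W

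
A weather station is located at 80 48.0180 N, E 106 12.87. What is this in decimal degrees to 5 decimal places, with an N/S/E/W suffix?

80.80030° N, 106.21450° E

Lat: 80 + 48.018/60 = 80.800300
λ: 12.87′ = 0.214500°; total 106.214500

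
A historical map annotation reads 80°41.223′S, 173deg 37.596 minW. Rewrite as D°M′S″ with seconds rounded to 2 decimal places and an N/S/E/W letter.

Latitude: fractional minutes 0.22300 × 60 = 13.3800″
Longitude: fractional minutes 0.59600 × 60 = 35.7600″

80°41′13.38″ S, 173°37′35.76″ W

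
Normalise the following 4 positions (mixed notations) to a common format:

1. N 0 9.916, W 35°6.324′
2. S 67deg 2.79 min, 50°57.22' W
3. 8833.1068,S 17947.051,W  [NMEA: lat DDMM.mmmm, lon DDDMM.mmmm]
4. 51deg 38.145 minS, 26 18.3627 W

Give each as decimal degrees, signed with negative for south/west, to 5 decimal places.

1. 0.16527, -35.10540
2. -67.04650, -50.95367
3. -88.55178, -179.78418
4. -51.63575, -26.30605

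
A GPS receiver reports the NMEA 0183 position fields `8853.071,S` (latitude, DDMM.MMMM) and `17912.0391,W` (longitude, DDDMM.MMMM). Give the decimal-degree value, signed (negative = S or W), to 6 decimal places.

-88.884517, -179.200652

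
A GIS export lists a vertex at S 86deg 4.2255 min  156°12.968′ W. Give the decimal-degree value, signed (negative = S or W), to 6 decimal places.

φ: 4.2255′ = 0.070425°; total 86.0704250
hemisphere S, so the sign is −
Lon: 12.968′ = 0.216133°; total 156.2161333
W → negative

-86.070425, -156.216133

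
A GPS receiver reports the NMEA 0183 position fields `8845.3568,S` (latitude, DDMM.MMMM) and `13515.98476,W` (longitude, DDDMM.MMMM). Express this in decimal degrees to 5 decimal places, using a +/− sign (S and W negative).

Lat: degrees = first 2 digits = 88, minutes = 45.3568; 88 + 45.3568/60 = 88.755947
hemisphere S, so the sign is −
Longitude: split at 3 digits → 135° and 15.98476′; 135 + 15.98476/60 = 135.266413
W ⇒ negate

-88.75595, -135.26641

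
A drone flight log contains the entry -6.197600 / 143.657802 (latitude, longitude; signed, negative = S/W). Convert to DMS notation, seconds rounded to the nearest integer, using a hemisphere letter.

6°11′51″ S, 143°39′28″ E

Latitude is negative → S; |value| = 6.197600
Latitude: whole degrees 6; 11.85600′ → 11′ and 51.36″
λ: whole degrees 143; 39.46812′ → 39′ and 28.09″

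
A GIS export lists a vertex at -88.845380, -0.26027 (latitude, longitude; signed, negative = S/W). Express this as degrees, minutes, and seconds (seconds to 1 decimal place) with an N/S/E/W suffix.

88°50′43.4″ S, 0°15′37.0″ W

Latitude is negative → S; |value| = 88.845380
Lat: 0.845380 × 60 = 50.72280′ → 50′, remainder × 60 = 43.368″
Longitude is negative → W; |value| = 0.260270
Lon: 0.260270 × 60 = 15.61620′ → 15′, remainder × 60 = 36.972″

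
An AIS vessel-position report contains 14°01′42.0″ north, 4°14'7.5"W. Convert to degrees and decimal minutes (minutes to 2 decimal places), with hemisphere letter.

Lat: seconds/60 = 0.70000; minutes = 1 + 0.70000 = 1.7000
λ: seconds/60 = 0.12500; minutes = 14 + 0.12500 = 14.1250

14° 1.70′ N, 4° 14.13′ W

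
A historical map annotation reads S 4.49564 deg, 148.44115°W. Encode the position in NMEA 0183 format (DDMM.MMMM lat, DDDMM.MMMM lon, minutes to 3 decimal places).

0429.738,S / 14826.469,W

φ: minutes = (4.495640 − 4) × 60 = 29.73840
λ: fractional part 0.441150 → 26.46900 minutes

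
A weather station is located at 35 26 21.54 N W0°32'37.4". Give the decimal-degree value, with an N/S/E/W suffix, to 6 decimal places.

φ: 35° + 26/60 + 21.54/3600 = 35 + 0.433333 + 0.005983 = 35.4393167
Longitude: 32′ + 37.4″ = 32.62333′; 0 + 32.62333/60 = 0.5437222

35.439317° N, 0.543722° W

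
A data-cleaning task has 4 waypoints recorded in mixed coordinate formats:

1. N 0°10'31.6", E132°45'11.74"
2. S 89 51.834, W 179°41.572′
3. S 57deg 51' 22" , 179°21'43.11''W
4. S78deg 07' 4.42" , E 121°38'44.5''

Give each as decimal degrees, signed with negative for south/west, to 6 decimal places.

Point 1:
  φ: 0° + 10/60 + 31.6/3600 = 0 + 0.166667 + 0.008778 = 0.1754444
  N ⇒ keep positive
  Lon: 132 + 45/60 + 11.74/3600 = 132.7532611
  E ⇒ keep positive
Point 2:
  φ: 51.834′ = 0.863900°; total 89.8639000
  S ⇒ negate
  λ: 41.572′ = 0.692867°; total 179.6928667
  W ⇒ negate
Point 3:
  φ: 57° + 51/60 + 22/3600 = 57 + 0.850000 + 0.006111 = 57.8561111
  hemisphere S, so the sign is −
  Longitude: 21′ + 43.11″ = 21.71850′; 179 + 21.71850/60 = 179.3619750
  hemisphere W, so the sign is −
Point 4:
  Latitude: 7′ + 4.42″ = 7.07367′; 78 + 7.07367/60 = 78.1178944
  S → negative
  Lon: 121 + 38/60 + 44.5/3600 = 121.6456944
  E → positive

1. 0.175444, 132.753261
2. -89.863900, -179.692867
3. -57.856111, -179.361975
4. -78.117894, 121.645694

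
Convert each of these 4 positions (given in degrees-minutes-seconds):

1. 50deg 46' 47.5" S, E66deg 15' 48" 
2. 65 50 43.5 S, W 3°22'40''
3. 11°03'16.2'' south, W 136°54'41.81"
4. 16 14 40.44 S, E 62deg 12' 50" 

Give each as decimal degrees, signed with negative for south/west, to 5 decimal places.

Point 1:
  φ: 50 + 46/60 + 47.5/3600 = 50.779861
  S ⇒ negate
  Lon: 66° + 15/60 + 48/3600 = 66 + 0.250000 + 0.013333 = 66.263333
  E ⇒ keep positive
Point 2:
  φ: 65° + 50/60 + 43.5/3600 = 65 + 0.833333 + 0.012083 = 65.845417
  S ⇒ negate
  Longitude: 3 + 22/60 + 40/3600 = 3.377778
  hemisphere W, so the sign is −
Point 3:
  φ: 11° + 3/60 + 16.2/3600 = 11 + 0.050000 + 0.004500 = 11.054500
  S ⇒ negate
  Longitude: 54′ + 41.81″ = 54.69683′; 136 + 54.69683/60 = 136.911614
  hemisphere W, so the sign is −
Point 4:
  φ: 16 + 14/60 + 40.44/3600 = 16.244567
  S → negative
  λ: 62° + 12/60 + 50/3600 = 62 + 0.200000 + 0.013889 = 62.213889
  E ⇒ keep positive

1. -50.77986, 66.26333
2. -65.84542, -3.37778
3. -11.05450, -136.91161
4. -16.24457, 62.21389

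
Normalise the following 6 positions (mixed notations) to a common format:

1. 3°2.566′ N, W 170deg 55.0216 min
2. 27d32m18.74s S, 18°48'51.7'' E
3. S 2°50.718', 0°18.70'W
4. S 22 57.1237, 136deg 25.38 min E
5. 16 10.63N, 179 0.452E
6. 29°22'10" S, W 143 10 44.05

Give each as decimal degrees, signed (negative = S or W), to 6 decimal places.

1. 3.042767, -170.917027
2. -27.538539, 18.814361
3. -2.845300, -0.311667
4. -22.952062, 136.423000
5. 16.177167, 179.007533
6. -29.369444, -143.178903

Point 1:
  Lat: 3 + 2.566/60 = 3.0427667
  N ⇒ keep positive
  Lon: 55.0216′ = 0.917027°; total 170.9170267
  W ⇒ negate
Point 2:
  Latitude: 27 + 32/60 + 18.74/3600 = 27.5385389
  S ⇒ negate
  Longitude: 48′ + 51.7″ = 48.86167′; 18 + 48.86167/60 = 18.8143611
  E ⇒ keep positive
Point 3:
  Latitude: 50.718′ = 0.845300°; total 2.8453000
  S → negative
  λ: 18.7′ = 0.311667°; total 0.3116667
  hemisphere W, so the sign is −
Point 4:
  Latitude: 57.1237′ = 0.952062°; total 22.9520617
  hemisphere S, so the sign is −
  Longitude: 25.38′ = 0.423000°; total 136.4230000
  E → positive
Point 5:
  Lat: 16 + 10.63/60 = 16.1771667
  N → positive
  Longitude: 179 + 0.452/60 = 179.0075333
  E ⇒ keep positive
Point 6:
  Lat: 29° + 22/60 + 10/3600 = 29 + 0.366667 + 0.002778 = 29.3694444
  S → negative
  Lon: 10′ + 44.05″ = 10.73417′; 143 + 10.73417/60 = 143.1789028
  hemisphere W, so the sign is −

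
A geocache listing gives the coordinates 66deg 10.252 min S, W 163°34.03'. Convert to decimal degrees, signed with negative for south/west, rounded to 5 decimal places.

-66.17087, -163.56717

Lat: 66 + 10.252/60 = 66.170867
S → negative
λ: 163 + 34.03/60 = 163.567167
W ⇒ negate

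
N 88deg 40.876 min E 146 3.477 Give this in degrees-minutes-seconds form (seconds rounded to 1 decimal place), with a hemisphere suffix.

Latitude: 40.87600′ → 40′ and 0.87600 × 60 = 52.560″
λ: fractional minutes 0.47700 × 60 = 28.620″

88°40′52.6″ N, 146°03′28.6″ E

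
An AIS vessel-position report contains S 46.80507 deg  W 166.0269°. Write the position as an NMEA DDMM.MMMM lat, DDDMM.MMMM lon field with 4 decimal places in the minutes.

4648.3042,S / 16601.6140,W

Latitude: 46° + 0.805070 × 60 = 46° 48.304200′
Lon: fractional part 0.026900 → 1.614000 minutes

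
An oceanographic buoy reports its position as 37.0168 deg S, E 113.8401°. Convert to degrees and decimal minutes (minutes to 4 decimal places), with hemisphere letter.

φ: fractional part 0.016800 → 1.008000 minutes
Lon: fractional part 0.840100 → 50.406000 minutes

37° 1.0080′ S, 113° 50.4060′ E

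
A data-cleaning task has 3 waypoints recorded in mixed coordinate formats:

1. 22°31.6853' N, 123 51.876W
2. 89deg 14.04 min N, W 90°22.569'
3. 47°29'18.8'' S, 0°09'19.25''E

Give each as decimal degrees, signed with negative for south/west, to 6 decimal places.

1. 22.528088, -123.864600
2. 89.234000, -90.376150
3. -47.488556, 0.155347

Point 1:
  Latitude: 31.6853′ = 0.528088°; total 22.5280883
  N → positive
  λ: 123 + 51.876/60 = 123.8646000
  hemisphere W, so the sign is −
Point 2:
  φ: 89 + 14.04/60 = 89.2340000
  N → positive
  λ: 90 + 22.569/60 = 90.3761500
  W → negative
Point 3:
  Lat: 29′ + 18.8″ = 29.31333′; 47 + 29.31333/60 = 47.4885556
  hemisphere S, so the sign is −
  Longitude: 0° + 9/60 + 19.25/3600 = 0 + 0.150000 + 0.005347 = 0.1553472
  E → positive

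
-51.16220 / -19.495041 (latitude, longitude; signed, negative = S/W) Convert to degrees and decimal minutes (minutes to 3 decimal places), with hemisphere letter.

Latitude is negative → S; |value| = 51.162200
Latitude: fractional part 0.162200 → 9.73200 minutes
Longitude is negative → W; |value| = 19.495041
λ: 19° + 0.495041 × 60 = 19° 29.70246′

51° 9.732′ S, 19° 29.702′ W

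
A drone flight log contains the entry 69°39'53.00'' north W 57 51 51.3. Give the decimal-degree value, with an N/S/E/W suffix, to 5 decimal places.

69.66472° N, 57.86425° W

Lat: 69 + 39/60 + 53/3600 = 69.664722
Lon: 57 + 51/60 + 51.3/3600 = 57.864250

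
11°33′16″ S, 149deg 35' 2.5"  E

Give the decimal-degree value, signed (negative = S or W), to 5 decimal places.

φ: 33′ + 16″ = 33.26667′; 11 + 33.26667/60 = 11.554444
S ⇒ negate
Lon: 35′ + 2.5″ = 35.04167′; 149 + 35.04167/60 = 149.584028
E → positive

-11.55444, 149.58403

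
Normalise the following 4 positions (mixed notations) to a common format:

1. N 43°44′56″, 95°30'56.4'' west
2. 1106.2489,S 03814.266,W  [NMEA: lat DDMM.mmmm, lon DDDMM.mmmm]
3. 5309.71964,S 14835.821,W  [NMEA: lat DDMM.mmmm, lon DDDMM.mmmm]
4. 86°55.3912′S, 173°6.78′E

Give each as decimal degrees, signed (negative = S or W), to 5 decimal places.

Point 1:
  Lat: 43° + 44/60 + 56/3600 = 43 + 0.733333 + 0.015556 = 43.748889
  N ⇒ keep positive
  Longitude: 95° + 30/60 + 56.4/3600 = 95 + 0.500000 + 0.015667 = 95.515667
  W ⇒ negate
Point 2:
  Latitude: split at 2 digits → 11° and 6.2489′; 11 + 6.2489/60 = 11.104148
  hemisphere S, so the sign is −
  Lon: degrees = first 3 digits = 38, minutes = 14.266; 38 + 14.266/60 = 38.237767
  W ⇒ negate
Point 3:
  φ: degrees = first 2 digits = 53, minutes = 9.71964; 53 + 9.71964/60 = 53.161994
  S → negative
  λ: degrees = first 3 digits = 148, minutes = 35.821; 148 + 35.821/60 = 148.597017
  W ⇒ negate
Point 4:
  Lat: 86 + 55.3912/60 = 86.923187
  hemisphere S, so the sign is −
  Lon: 173 + 6.78/60 = 173.113000
  E → positive

1. 43.74889, -95.51567
2. -11.10415, -38.23777
3. -53.16199, -148.59702
4. -86.92319, 173.11300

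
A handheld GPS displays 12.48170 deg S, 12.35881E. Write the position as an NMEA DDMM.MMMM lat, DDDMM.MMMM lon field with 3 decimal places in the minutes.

Latitude: fractional part 0.481700 → 28.90200 minutes
Longitude: fractional part 0.358810 → 21.52860 minutes

1228.902,S / 01221.529,E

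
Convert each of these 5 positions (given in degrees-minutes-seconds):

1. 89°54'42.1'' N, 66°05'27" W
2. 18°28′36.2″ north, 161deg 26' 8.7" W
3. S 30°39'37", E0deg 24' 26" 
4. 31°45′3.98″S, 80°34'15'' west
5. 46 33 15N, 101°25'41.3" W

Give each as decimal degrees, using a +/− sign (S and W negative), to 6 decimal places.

1. 89.911694, -66.090833
2. 18.476722, -161.435750
3. -30.660278, 0.407222
4. -31.751106, -80.570833
5. 46.554167, -101.428139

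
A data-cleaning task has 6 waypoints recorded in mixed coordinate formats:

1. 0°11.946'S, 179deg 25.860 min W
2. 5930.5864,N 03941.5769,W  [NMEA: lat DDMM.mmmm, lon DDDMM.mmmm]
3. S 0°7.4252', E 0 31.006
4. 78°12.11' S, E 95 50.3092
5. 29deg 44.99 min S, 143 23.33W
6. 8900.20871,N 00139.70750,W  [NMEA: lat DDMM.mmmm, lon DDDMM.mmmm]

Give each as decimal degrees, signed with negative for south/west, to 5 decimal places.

1. -0.19910, -179.43100
2. 59.50977, -39.69295
3. -0.12375, 0.51677
4. -78.20183, 95.83849
5. -29.74983, -143.38883
6. 89.00348, -1.66179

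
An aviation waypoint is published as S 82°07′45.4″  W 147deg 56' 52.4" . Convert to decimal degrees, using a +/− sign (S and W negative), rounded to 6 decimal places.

-82.129278, -147.947889

Lat: 7′ + 45.4″ = 7.75667′; 82 + 7.75667/60 = 82.1292778
hemisphere S, so the sign is −
Longitude: 56′ + 52.4″ = 56.87333′; 147 + 56.87333/60 = 147.9478889
W → negative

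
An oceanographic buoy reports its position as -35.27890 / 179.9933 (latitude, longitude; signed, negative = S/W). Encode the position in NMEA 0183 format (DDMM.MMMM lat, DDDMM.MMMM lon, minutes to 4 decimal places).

3516.7340,S / 17959.5980,E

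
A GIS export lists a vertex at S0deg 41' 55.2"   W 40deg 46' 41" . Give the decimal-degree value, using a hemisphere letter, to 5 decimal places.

0.69867° S, 40.77806° W

Lat: 0 + 41/60 + 55.2/3600 = 0.698667
Longitude: 40° + 46/60 + 41/3600 = 40 + 0.766667 + 0.011389 = 40.778056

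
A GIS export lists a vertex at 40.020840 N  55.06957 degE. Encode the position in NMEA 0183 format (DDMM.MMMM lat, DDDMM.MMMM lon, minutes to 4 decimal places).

4001.2504,N / 05504.1742,E

Lat: fractional part 0.020840 → 1.250400 minutes
λ: 55° + 0.069570 × 60 = 55° 4.174200′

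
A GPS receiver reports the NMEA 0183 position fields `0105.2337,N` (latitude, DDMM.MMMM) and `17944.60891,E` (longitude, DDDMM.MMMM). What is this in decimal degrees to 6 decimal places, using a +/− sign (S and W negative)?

1.087228, 179.743482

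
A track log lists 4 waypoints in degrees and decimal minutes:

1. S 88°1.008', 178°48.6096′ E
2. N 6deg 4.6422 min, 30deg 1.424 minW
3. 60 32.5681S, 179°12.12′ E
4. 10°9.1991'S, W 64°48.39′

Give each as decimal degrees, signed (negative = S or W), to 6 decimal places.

1. -88.016800, 178.810160
2. 6.077370, -30.023733
3. -60.542802, 179.202000
4. -10.153318, -64.806500

Point 1:
  Latitude: 1.008′ = 0.016800°; total 88.0168000
  hemisphere S, so the sign is −
  Longitude: 48.6096′ = 0.810160°; total 178.8101600
  E → positive
Point 2:
  Lat: 4.6422′ = 0.077370°; total 6.0773700
  N ⇒ keep positive
  Lon: 1.424′ = 0.023733°; total 30.0237333
  W ⇒ negate
Point 3:
  Latitude: 60 + 32.5681/60 = 60.5428017
  hemisphere S, so the sign is −
  Lon: 179 + 12.12/60 = 179.2020000
  E → positive
Point 4:
  φ: 10 + 9.1991/60 = 10.1533183
  hemisphere S, so the sign is −
  λ: 64 + 48.39/60 = 64.8065000
  W → negative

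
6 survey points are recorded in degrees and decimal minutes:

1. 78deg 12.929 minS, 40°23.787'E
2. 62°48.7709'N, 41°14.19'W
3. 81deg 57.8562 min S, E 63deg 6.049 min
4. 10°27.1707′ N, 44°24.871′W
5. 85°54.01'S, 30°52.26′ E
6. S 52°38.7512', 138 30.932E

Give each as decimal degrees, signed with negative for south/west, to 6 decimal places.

Point 1:
  φ: 12.929′ = 0.215483°; total 78.2154833
  hemisphere S, so the sign is −
  Longitude: 23.787′ = 0.396450°; total 40.3964500
  E ⇒ keep positive
Point 2:
  Latitude: 48.7709′ = 0.812848°; total 62.8128483
  N ⇒ keep positive
  λ: 14.19′ = 0.236500°; total 41.2365000
  W ⇒ negate
Point 3:
  Lat: 57.8562′ = 0.964270°; total 81.9642700
  S → negative
  Lon: 63 + 6.049/60 = 63.1008167
  E ⇒ keep positive
Point 4:
  φ: 27.1707′ = 0.452845°; total 10.4528450
  N ⇒ keep positive
  Lon: 44 + 24.871/60 = 44.4145167
  W → negative
Point 5:
  Latitude: 54.01′ = 0.900167°; total 85.9001667
  hemisphere S, so the sign is −
  λ: 52.26′ = 0.871000°; total 30.8710000
  E ⇒ keep positive
Point 6:
  φ: 38.7512′ = 0.645853°; total 52.6458533
  S → negative
  Lon: 138 + 30.932/60 = 138.5155333
  E → positive

1. -78.215483, 40.396450
2. 62.812848, -41.236500
3. -81.964270, 63.100817
4. 10.452845, -44.414517
5. -85.900167, 30.871000
6. -52.645853, 138.515533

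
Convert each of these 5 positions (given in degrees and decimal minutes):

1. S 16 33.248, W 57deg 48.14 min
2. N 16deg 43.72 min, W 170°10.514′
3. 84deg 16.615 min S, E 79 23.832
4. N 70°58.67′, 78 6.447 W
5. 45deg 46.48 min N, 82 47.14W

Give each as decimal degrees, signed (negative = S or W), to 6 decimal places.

Point 1:
  Lat: 16 + 33.248/60 = 16.5541333
  S ⇒ negate
  Lon: 57 + 48.14/60 = 57.8023333
  W ⇒ negate
Point 2:
  φ: 43.72′ = 0.728667°; total 16.7286667
  N ⇒ keep positive
  Longitude: 170 + 10.514/60 = 170.1752333
  W → negative
Point 3:
  φ: 16.615′ = 0.276917°; total 84.2769167
  S → negative
  Lon: 79 + 23.832/60 = 79.3972000
  E ⇒ keep positive
Point 4:
  Latitude: 70 + 58.67/60 = 70.9778333
  N → positive
  Lon: 6.447′ = 0.107450°; total 78.1074500
  hemisphere W, so the sign is −
Point 5:
  Lat: 46.48′ = 0.774667°; total 45.7746667
  N ⇒ keep positive
  λ: 47.14′ = 0.785667°; total 82.7856667
  W ⇒ negate

1. -16.554133, -57.802333
2. 16.728667, -170.175233
3. -84.276917, 79.397200
4. 70.977833, -78.107450
5. 45.774667, -82.785667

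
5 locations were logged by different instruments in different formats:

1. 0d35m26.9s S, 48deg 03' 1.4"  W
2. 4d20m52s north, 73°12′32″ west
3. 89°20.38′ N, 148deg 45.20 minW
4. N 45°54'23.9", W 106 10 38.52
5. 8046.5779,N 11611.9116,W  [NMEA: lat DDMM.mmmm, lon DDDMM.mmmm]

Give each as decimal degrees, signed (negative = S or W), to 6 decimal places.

Point 1:
  Latitude: 0° + 35/60 + 26.9/3600 = 0 + 0.583333 + 0.007472 = 0.5908056
  S → negative
  λ: 48° + 3/60 + 1.4/3600 = 48 + 0.050000 + 0.000389 = 48.0503889
  W ⇒ negate
Point 2:
  Lat: 4 + 20/60 + 52/3600 = 4.3477778
  N → positive
  Lon: 12′ + 32″ = 12.53333′; 73 + 12.53333/60 = 73.2088889
  W → negative
Point 3:
  Lat: 89 + 20.38/60 = 89.3396667
  N → positive
  λ: 45.2′ = 0.753333°; total 148.7533333
  W ⇒ negate
Point 4:
  Latitude: 54′ + 23.9″ = 54.39833′; 45 + 54.39833/60 = 45.9066389
  N ⇒ keep positive
  Longitude: 10′ + 38.52″ = 10.64200′; 106 + 10.64200/60 = 106.1773667
  hemisphere W, so the sign is −
Point 5:
  φ: split at 2 digits → 80° and 46.5779′; 80 + 46.5779/60 = 80.7762983
  N → positive
  Lon: split at 3 digits → 116° and 11.9116′; 116 + 11.9116/60 = 116.1985267
  W → negative

1. -0.590806, -48.050389
2. 4.347778, -73.208889
3. 89.339667, -148.753333
4. 45.906639, -106.177367
5. 80.776298, -116.198527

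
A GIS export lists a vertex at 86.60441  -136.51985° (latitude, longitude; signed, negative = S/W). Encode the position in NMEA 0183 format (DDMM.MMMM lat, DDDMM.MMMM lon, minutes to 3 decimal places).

φ: fractional part 0.604410 → 36.26460 minutes
Longitude is negative → W; |value| = 136.519850
Lon: minutes = (136.519850 − 136) × 60 = 31.19100

8636.265,N / 13631.191,W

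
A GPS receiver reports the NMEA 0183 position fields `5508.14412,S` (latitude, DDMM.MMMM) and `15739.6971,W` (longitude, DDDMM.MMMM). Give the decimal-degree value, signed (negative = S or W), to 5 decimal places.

φ: degrees = first 2 digits = 55, minutes = 8.14412; 55 + 8.14412/60 = 55.135735
hemisphere S, so the sign is −
λ: split at 3 digits → 157° and 39.6971′; 157 + 39.6971/60 = 157.661618
W ⇒ negate

-55.13574, -157.66162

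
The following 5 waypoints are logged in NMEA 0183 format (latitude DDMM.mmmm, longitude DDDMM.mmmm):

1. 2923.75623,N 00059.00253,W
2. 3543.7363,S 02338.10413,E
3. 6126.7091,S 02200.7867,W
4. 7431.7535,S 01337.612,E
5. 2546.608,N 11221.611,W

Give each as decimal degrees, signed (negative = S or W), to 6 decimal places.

1. 29.395937, -0.983376
2. -35.728938, 23.635069
3. -61.445152, -22.013112
4. -74.529225, 13.626867
5. 25.776800, -112.360183

Point 1:
  Latitude: degrees = first 2 digits = 29, minutes = 23.75623; 29 + 23.75623/60 = 29.3959372
  N → positive
  Longitude: degrees = first 3 digits = 0, minutes = 59.00253; 0 + 59.00253/60 = 0.9833755
  W → negative
Point 2:
  Lat: split at 2 digits → 35° and 43.7363′; 35 + 43.7363/60 = 35.7289383
  S → negative
  Longitude: split at 3 digits → 023° and 38.10413′; 23 + 38.10413/60 = 23.6350688
  E → positive
Point 3:
  Latitude: split at 2 digits → 61° and 26.7091′; 61 + 26.7091/60 = 61.4451517
  S → negative
  Longitude: split at 3 digits → 022° and 0.7867′; 22 + 0.7867/60 = 22.0131117
  W → negative
Point 4:
  φ: split at 2 digits → 74° and 31.7535′; 74 + 31.7535/60 = 74.5292250
  hemisphere S, so the sign is −
  Longitude: split at 3 digits → 013° and 37.612′; 13 + 37.612/60 = 13.6268667
  E ⇒ keep positive
Point 5:
  Latitude: split at 2 digits → 25° and 46.608′; 25 + 46.608/60 = 25.7768000
  N ⇒ keep positive
  λ: split at 3 digits → 112° and 21.611′; 112 + 21.611/60 = 112.3601833
  hemisphere W, so the sign is −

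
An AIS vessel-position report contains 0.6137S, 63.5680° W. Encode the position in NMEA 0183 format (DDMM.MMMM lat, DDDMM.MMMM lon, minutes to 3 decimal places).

Latitude: fractional part 0.613700 → 36.82200 minutes
λ: minutes = (63.568000 − 63) × 60 = 34.08000

0036.822,S / 06334.080,W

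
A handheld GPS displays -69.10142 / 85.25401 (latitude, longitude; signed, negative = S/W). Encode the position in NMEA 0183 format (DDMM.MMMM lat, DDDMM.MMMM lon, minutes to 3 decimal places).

6906.085,S / 08515.241,E

Latitude is negative → S; |value| = 69.101420
Lat: 69° + 0.101420 × 60 = 69° 6.08520′
Longitude: fractional part 0.254010 → 15.24060 minutes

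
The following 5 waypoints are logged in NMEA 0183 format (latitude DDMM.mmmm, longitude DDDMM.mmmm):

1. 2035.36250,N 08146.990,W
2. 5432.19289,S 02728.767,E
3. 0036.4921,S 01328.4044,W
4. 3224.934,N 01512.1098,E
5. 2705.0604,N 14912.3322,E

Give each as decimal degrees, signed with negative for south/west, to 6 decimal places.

1. 20.589375, -81.783167
2. -54.536548, 27.479450
3. -0.608202, -13.473407
4. 32.415567, 15.201830
5. 27.084340, 149.205537

Point 1:
  φ: split at 2 digits → 20° and 35.3625′; 20 + 35.3625/60 = 20.5893750
  N ⇒ keep positive
  Longitude: split at 3 digits → 081° and 46.99′; 81 + 46.99/60 = 81.7831667
  hemisphere W, so the sign is −
Point 2:
  φ: degrees = first 2 digits = 54, minutes = 32.19289; 54 + 32.19289/60 = 54.5365482
  S ⇒ negate
  Lon: split at 3 digits → 027° and 28.767′; 27 + 28.767/60 = 27.4794500
  E ⇒ keep positive
Point 3:
  Latitude: degrees = first 2 digits = 0, minutes = 36.4921; 0 + 36.4921/60 = 0.6082017
  hemisphere S, so the sign is −
  λ: split at 3 digits → 013° and 28.4044′; 13 + 28.4044/60 = 13.4734067
  hemisphere W, so the sign is −
Point 4:
  Lat: degrees = first 2 digits = 32, minutes = 24.934; 32 + 24.934/60 = 32.4155667
  N ⇒ keep positive
  Longitude: degrees = first 3 digits = 15, minutes = 12.1098; 15 + 12.1098/60 = 15.2018300
  E ⇒ keep positive
Point 5:
  Latitude: split at 2 digits → 27° and 5.0604′; 27 + 5.0604/60 = 27.0843400
  N → positive
  Longitude: degrees = first 3 digits = 149, minutes = 12.3322; 149 + 12.3322/60 = 149.2055367
  E → positive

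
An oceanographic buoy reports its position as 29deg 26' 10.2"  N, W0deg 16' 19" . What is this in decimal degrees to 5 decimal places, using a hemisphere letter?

φ: 29° + 26/60 + 10.2/3600 = 29 + 0.433333 + 0.002833 = 29.436167
Lon: 0 + 16/60 + 19/3600 = 0.271944

29.43617° N, 0.27194° W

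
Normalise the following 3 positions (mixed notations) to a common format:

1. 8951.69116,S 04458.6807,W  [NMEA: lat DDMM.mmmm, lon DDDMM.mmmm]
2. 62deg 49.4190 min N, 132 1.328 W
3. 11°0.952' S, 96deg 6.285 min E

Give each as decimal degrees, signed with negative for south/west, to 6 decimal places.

Point 1:
  Lat: split at 2 digits → 89° and 51.69116′; 89 + 51.69116/60 = 89.8615193
  S ⇒ negate
  λ: split at 3 digits → 044° and 58.6807′; 44 + 58.6807/60 = 44.9780117
  hemisphere W, so the sign is −
Point 2:
  φ: 49.419′ = 0.823650°; total 62.8236500
  N ⇒ keep positive
  λ: 1.328′ = 0.022133°; total 132.0221333
  W ⇒ negate
Point 3:
  Lat: 0.952′ = 0.015867°; total 11.0158667
  S ⇒ negate
  λ: 6.285′ = 0.104750°; total 96.1047500
  E ⇒ keep positive

1. -89.861519, -44.978012
2. 62.823650, -132.022133
3. -11.015867, 96.104750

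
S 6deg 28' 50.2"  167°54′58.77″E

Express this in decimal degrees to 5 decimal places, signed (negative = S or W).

-6.48061, 167.91633

φ: 28′ + 50.2″ = 28.83667′; 6 + 28.83667/60 = 6.480611
S ⇒ negate
Longitude: 167° + 54/60 + 58.77/3600 = 167 + 0.900000 + 0.016325 = 167.916325
E → positive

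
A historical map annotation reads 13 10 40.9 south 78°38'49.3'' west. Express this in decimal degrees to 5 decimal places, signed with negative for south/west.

-13.17803, -78.64703

φ: 10′ + 40.9″ = 10.68167′; 13 + 10.68167/60 = 13.178028
S ⇒ negate
λ: 38′ + 49.3″ = 38.82167′; 78 + 38.82167/60 = 78.647028
hemisphere W, so the sign is −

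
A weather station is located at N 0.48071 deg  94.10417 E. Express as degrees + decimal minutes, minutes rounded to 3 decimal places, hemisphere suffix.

Latitude: fractional part 0.480710 → 28.84260 minutes
λ: minutes = (94.104170 − 94) × 60 = 6.25020

0° 28.843′ N, 94° 6.250′ E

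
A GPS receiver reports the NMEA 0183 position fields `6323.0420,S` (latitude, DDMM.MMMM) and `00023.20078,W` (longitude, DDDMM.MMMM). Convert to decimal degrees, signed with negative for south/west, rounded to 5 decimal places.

-63.38403, -0.38668

Latitude: split at 2 digits → 63° and 23.042′; 63 + 23.042/60 = 63.384033
S ⇒ negate
Lon: split at 3 digits → 000° and 23.20078′; 0 + 23.20078/60 = 0.386680
W ⇒ negate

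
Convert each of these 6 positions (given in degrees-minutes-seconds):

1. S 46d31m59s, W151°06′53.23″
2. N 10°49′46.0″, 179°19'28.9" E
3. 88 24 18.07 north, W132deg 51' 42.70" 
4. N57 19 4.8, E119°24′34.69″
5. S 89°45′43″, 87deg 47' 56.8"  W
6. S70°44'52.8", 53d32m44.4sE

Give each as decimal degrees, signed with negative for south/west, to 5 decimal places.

1. -46.53306, -151.11479
2. 10.82944, 179.32469
3. 88.40502, -132.86186
4. 57.31800, 119.40964
5. -89.76194, -87.79911
6. -70.74800, 53.54567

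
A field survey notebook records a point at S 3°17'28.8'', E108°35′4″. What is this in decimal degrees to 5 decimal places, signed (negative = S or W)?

-3.29133, 108.58444

φ: 3 + 17/60 + 28.8/3600 = 3.291333
S → negative
Longitude: 108 + 35/60 + 4/3600 = 108.584444
E → positive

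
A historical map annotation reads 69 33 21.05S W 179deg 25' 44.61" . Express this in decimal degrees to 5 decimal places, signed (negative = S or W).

-69.55585, -179.42906

φ: 33′ + 21.05″ = 33.35083′; 69 + 33.35083/60 = 69.555847
S ⇒ negate
Longitude: 25′ + 44.61″ = 25.74350′; 179 + 25.74350/60 = 179.429058
hemisphere W, so the sign is −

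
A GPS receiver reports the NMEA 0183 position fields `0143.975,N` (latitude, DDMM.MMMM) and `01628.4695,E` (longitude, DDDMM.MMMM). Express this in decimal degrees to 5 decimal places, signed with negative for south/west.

φ: degrees = first 2 digits = 1, minutes = 43.975; 1 + 43.975/60 = 1.732917
N → positive
Lon: split at 3 digits → 016° and 28.4695′; 16 + 28.4695/60 = 16.474492
E ⇒ keep positive

1.73292, 16.47449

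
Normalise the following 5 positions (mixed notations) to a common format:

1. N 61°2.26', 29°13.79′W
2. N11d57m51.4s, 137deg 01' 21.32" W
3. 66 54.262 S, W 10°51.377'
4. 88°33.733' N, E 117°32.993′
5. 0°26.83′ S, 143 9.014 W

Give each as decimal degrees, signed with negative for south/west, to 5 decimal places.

1. 61.03767, -29.22983
2. 11.96428, -137.02259
3. -66.90437, -10.85628
4. 88.56222, 117.54988
5. -0.44717, -143.15023

Point 1:
  Latitude: 2.26′ = 0.037667°; total 61.037667
  N ⇒ keep positive
  Longitude: 29 + 13.79/60 = 29.229833
  W → negative
Point 2:
  Latitude: 11° + 57/60 + 51.4/3600 = 11 + 0.950000 + 0.014278 = 11.964278
  N → positive
  Lon: 137 + 1/60 + 21.32/3600 = 137.022589
  hemisphere W, so the sign is −
Point 3:
  Lat: 66 + 54.262/60 = 66.904367
  hemisphere S, so the sign is −
  λ: 10 + 51.377/60 = 10.856283
  W → negative
Point 4:
  Latitude: 88 + 33.733/60 = 88.562217
  N → positive
  Lon: 117 + 32.993/60 = 117.549883
  E → positive
Point 5:
  Lat: 0 + 26.83/60 = 0.447167
  S ⇒ negate
  λ: 143 + 9.014/60 = 143.150233
  W → negative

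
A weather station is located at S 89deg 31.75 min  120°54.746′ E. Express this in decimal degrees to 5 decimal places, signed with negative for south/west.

φ: 31.75′ = 0.529167°; total 89.529167
S → negative
λ: 54.746′ = 0.912433°; total 120.912433
E ⇒ keep positive

-89.52917, 120.91243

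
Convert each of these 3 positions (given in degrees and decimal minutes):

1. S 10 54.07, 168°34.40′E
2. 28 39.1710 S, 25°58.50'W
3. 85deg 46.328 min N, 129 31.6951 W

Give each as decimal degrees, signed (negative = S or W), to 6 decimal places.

1. -10.901167, 168.573333
2. -28.652850, -25.975000
3. 85.772133, -129.528252

Point 1:
  Lat: 54.07′ = 0.901167°; total 10.9011667
  S → negative
  Lon: 168 + 34.4/60 = 168.5733333
  E → positive
Point 2:
  Lat: 28 + 39.171/60 = 28.6528500
  hemisphere S, so the sign is −
  λ: 25 + 58.5/60 = 25.9750000
  W → negative
Point 3:
  Lat: 85 + 46.328/60 = 85.7721333
  N → positive
  Lon: 31.6951′ = 0.528252°; total 129.5282517
  W → negative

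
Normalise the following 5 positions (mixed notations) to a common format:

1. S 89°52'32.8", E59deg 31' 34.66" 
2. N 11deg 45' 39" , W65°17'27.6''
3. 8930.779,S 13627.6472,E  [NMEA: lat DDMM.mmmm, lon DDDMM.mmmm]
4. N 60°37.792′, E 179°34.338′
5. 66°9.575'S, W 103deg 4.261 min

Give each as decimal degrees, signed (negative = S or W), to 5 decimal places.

1. -89.87578, 59.52629
2. 11.76083, -65.29100
3. -89.51298, 136.46079
4. 60.62987, 179.57230
5. -66.15958, -103.07102

Point 1:
  Latitude: 89° + 52/60 + 32.8/3600 = 89 + 0.866667 + 0.009111 = 89.875778
  S → negative
  Lon: 31′ + 34.66″ = 31.57767′; 59 + 31.57767/60 = 59.526294
  E ⇒ keep positive
Point 2:
  Lat: 11 + 45/60 + 39/3600 = 11.760833
  N ⇒ keep positive
  Longitude: 65° + 17/60 + 27.6/3600 = 65 + 0.283333 + 0.007667 = 65.291000
  W ⇒ negate
Point 3:
  Latitude: split at 2 digits → 89° and 30.779′; 89 + 30.779/60 = 89.512983
  S ⇒ negate
  λ: split at 3 digits → 136° and 27.6472′; 136 + 27.6472/60 = 136.460787
  E → positive
Point 4:
  Latitude: 60 + 37.792/60 = 60.629867
  N → positive
  Longitude: 179 + 34.338/60 = 179.572300
  E ⇒ keep positive
Point 5:
  φ: 66 + 9.575/60 = 66.159583
  hemisphere S, so the sign is −
  Longitude: 4.261′ = 0.071017°; total 103.071017
  W → negative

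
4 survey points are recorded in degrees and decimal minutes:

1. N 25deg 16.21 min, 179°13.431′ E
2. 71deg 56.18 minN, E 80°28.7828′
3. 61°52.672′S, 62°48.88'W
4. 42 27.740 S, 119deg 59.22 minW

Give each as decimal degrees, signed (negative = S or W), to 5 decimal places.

1. 25.27017, 179.22385
2. 71.93633, 80.47971
3. -61.87787, -62.81467
4. -42.46233, -119.98700

Point 1:
  Latitude: 25 + 16.21/60 = 25.270167
  N ⇒ keep positive
  Lon: 179 + 13.431/60 = 179.223850
  E → positive
Point 2:
  Latitude: 56.18′ = 0.936333°; total 71.936333
  N ⇒ keep positive
  λ: 80 + 28.7828/60 = 80.479713
  E → positive
Point 3:
  Latitude: 61 + 52.672/60 = 61.877867
  S ⇒ negate
  Lon: 62 + 48.88/60 = 62.814667
  hemisphere W, so the sign is −
Point 4:
  φ: 27.74′ = 0.462333°; total 42.462333
  S → negative
  λ: 119 + 59.22/60 = 119.987000
  W ⇒ negate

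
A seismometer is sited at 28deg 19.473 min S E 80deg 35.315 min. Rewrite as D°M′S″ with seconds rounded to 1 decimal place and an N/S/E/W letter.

φ: fractional minutes 0.47300 × 60 = 28.380″
λ: fractional minutes 0.31500 × 60 = 18.900″

28°19′28.4″ S, 80°35′18.9″ E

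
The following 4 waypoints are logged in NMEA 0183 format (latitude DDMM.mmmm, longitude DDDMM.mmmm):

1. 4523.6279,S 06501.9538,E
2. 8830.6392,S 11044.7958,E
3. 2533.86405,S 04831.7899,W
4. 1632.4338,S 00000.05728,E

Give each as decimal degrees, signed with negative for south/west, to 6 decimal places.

1. -45.393798, 65.032563
2. -88.510653, 110.746597
3. -25.564401, -48.529832
4. -16.540563, 0.000955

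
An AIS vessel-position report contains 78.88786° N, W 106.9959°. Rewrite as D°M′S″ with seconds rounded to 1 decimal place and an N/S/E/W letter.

78°53′16.3″ N, 106°59′45.2″ W

Latitude: whole degrees 78; 53.27160′ → 53′ and 16.296″
λ: 0.995900 × 60 = 59.75400′ → 59′, remainder × 60 = 45.240″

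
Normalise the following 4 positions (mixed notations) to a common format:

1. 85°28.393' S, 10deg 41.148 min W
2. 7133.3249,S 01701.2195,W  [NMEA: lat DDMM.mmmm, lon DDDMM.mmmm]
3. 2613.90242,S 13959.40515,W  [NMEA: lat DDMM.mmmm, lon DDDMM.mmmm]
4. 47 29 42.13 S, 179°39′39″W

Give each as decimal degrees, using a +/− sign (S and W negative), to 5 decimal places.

1. -85.47322, -10.68580
2. -71.55542, -17.02033
3. -26.23171, -139.99009
4. -47.49504, -179.66083

Point 1:
  φ: 85 + 28.393/60 = 85.473217
  S ⇒ negate
  Lon: 41.148′ = 0.685800°; total 10.685800
  W → negative
Point 2:
  Lat: degrees = first 2 digits = 71, minutes = 33.3249; 71 + 33.3249/60 = 71.555415
  S → negative
  λ: split at 3 digits → 017° and 1.2195′; 17 + 1.2195/60 = 17.020325
  W → negative
Point 3:
  Latitude: split at 2 digits → 26° and 13.90242′; 26 + 13.90242/60 = 26.231707
  S ⇒ negate
  Lon: split at 3 digits → 139° and 59.40515′; 139 + 59.40515/60 = 139.990086
  hemisphere W, so the sign is −
Point 4:
  φ: 47° + 29/60 + 42.13/3600 = 47 + 0.483333 + 0.011703 = 47.495036
  S ⇒ negate
  λ: 179° + 39/60 + 39/3600 = 179 + 0.650000 + 0.010833 = 179.660833
  W → negative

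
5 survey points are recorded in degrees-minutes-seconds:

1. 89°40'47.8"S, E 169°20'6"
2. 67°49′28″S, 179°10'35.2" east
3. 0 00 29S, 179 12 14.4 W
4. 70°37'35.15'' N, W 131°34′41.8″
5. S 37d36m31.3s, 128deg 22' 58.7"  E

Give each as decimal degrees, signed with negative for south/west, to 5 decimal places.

Point 1:
  Latitude: 89° + 40/60 + 47.8/3600 = 89 + 0.666667 + 0.013278 = 89.679944
  S ⇒ negate
  Lon: 20′ + 6″ = 20.10000′; 169 + 20.10000/60 = 169.335000
  E ⇒ keep positive
Point 2:
  φ: 67 + 49/60 + 28/3600 = 67.824444
  S → negative
  Longitude: 10′ + 35.2″ = 10.58667′; 179 + 10.58667/60 = 179.176444
  E → positive
Point 3:
  Latitude: 0′ + 29″ = 0.48333′; 0 + 0.48333/60 = 0.008056
  hemisphere S, so the sign is −
  λ: 179° + 12/60 + 14.4/3600 = 179 + 0.200000 + 0.004000 = 179.204000
  W → negative
Point 4:
  φ: 70° + 37/60 + 35.15/3600 = 70 + 0.616667 + 0.009764 = 70.626431
  N ⇒ keep positive
  Longitude: 131 + 34/60 + 41.8/3600 = 131.578278
  hemisphere W, so the sign is −
Point 5:
  φ: 36′ + 31.3″ = 36.52167′; 37 + 36.52167/60 = 37.608694
  S ⇒ negate
  Lon: 128 + 22/60 + 58.7/3600 = 128.382972
  E ⇒ keep positive

1. -89.67994, 169.33500
2. -67.82444, 179.17644
3. -0.00806, -179.20400
4. 70.62643, -131.57828
5. -37.60869, 128.38297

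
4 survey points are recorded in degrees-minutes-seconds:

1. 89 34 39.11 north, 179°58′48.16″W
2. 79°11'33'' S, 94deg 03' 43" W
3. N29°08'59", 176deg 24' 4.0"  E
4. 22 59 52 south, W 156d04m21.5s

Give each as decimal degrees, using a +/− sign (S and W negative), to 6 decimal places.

Point 1:
  Lat: 89 + 34/60 + 39.11/3600 = 89.5775306
  N ⇒ keep positive
  Longitude: 179° + 58/60 + 48.16/3600 = 179 + 0.966667 + 0.013378 = 179.9800444
  hemisphere W, so the sign is −
Point 2:
  Latitude: 79° + 11/60 + 33/3600 = 79 + 0.183333 + 0.009167 = 79.1925000
  S ⇒ negate
  Lon: 94 + 3/60 + 43/3600 = 94.0619444
  hemisphere W, so the sign is −
Point 3:
  Lat: 29° + 8/60 + 59/3600 = 29 + 0.133333 + 0.016389 = 29.1497222
  N → positive
  Lon: 176 + 24/60 + 4/3600 = 176.4011111
  E → positive
Point 4:
  φ: 22° + 59/60 + 52/3600 = 22 + 0.983333 + 0.014444 = 22.9977778
  S → negative
  Lon: 4′ + 21.5″ = 4.35833′; 156 + 4.35833/60 = 156.0726389
  W ⇒ negate

1. 89.577531, -179.980044
2. -79.192500, -94.061944
3. 29.149722, 176.401111
4. -22.997778, -156.072639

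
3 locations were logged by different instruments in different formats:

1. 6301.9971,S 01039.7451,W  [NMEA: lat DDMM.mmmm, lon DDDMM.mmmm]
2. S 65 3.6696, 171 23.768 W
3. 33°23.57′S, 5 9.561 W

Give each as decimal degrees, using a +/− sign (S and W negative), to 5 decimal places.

1. -63.03329, -10.66242
2. -65.06116, -171.39613
3. -33.39283, -5.15935

Point 1:
  φ: split at 2 digits → 63° and 1.9971′; 63 + 1.9971/60 = 63.033285
  S → negative
  Longitude: degrees = first 3 digits = 10, minutes = 39.7451; 10 + 39.7451/60 = 10.662418
  hemisphere W, so the sign is −
Point 2:
  Lat: 3.6696′ = 0.061160°; total 65.061160
  S → negative
  λ: 171 + 23.768/60 = 171.396133
  hemisphere W, so the sign is −
Point 3:
  φ: 23.57′ = 0.392833°; total 33.392833
  hemisphere S, so the sign is −
  λ: 5 + 9.561/60 = 5.159350
  W ⇒ negate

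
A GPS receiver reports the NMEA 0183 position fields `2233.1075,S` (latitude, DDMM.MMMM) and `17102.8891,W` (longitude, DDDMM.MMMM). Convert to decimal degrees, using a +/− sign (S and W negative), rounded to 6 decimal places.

φ: split at 2 digits → 22° and 33.1075′; 22 + 33.1075/60 = 22.5517917
hemisphere S, so the sign is −
λ: degrees = first 3 digits = 171, minutes = 2.8891; 171 + 2.8891/60 = 171.0481517
hemisphere W, so the sign is −

-22.551792, -171.048152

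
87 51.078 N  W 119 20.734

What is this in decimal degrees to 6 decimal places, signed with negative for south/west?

87.851300, -119.345567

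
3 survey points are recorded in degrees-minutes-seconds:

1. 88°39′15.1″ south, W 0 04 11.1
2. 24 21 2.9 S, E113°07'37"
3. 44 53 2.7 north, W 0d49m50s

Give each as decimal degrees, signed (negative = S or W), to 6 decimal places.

1. -88.654194, -0.069750
2. -24.350806, 113.126944
3. 44.884083, -0.830556

Point 1:
  Lat: 39′ + 15.1″ = 39.25167′; 88 + 39.25167/60 = 88.6541944
  hemisphere S, so the sign is −
  Lon: 4′ + 11.1″ = 4.18500′; 0 + 4.18500/60 = 0.0697500
  hemisphere W, so the sign is −
Point 2:
  Lat: 24 + 21/60 + 2.9/3600 = 24.3508056
  S → negative
  Lon: 113 + 7/60 + 37/3600 = 113.1269444
  E ⇒ keep positive
Point 3:
  φ: 53′ + 2.7″ = 53.04500′; 44 + 53.04500/60 = 44.8840833
  N → positive
  Lon: 49′ + 50″ = 49.83333′; 0 + 49.83333/60 = 0.8305556
  W → negative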